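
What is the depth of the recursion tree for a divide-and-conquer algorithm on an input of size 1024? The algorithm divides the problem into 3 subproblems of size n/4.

For divide and conquer with division factor 4:

Problem sizes at each level:
Level 0: 1024
Level 1: 256
Level 2: 64
Level 3: 16
Level 4: 4
Level 5: 1

The root is level 0 and the size-1 base case is level 5 (the tree spans levels 0 through 5, i.e. 6 levels counting the root), so the depth is the number of divisions: log_4(1024) = 5

The recursion tree depth is log_4(1024) = 5. At each level, the problem size is divided by 4, so it takes 5 divisions to reduce to a base case of size 1. The algorithm makes 3 recursive calls at each level.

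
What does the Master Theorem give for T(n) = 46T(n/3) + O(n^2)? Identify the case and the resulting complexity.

Master Theorem for T(n) = 46T(n/3) + O(n^2):

a = 46, b = 3, c = 2
log_b(a) = log_3(46) = 3.4850

Case 1: c = 2 < log_3(46) = 3.4850
T(n) = O(n^(log_3 46))

For T(n) = 46T(n/3) + O(n^2): log_3(46) = 3.4850. This is Case 1 of the Master Theorem (c < log_b(a), work dominated by leaves), giving O(n^(log_3 46)).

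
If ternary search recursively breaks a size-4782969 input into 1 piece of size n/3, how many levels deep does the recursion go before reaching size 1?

For divide and conquer with division factor 3:

Problem sizes at each level:
Level 0: 4782969
Level 1: 1594323
Level 2: 531441
Level 3: 177147
Level 4: 59049
Level 5: 19683
Level 6: 6561
Level 7: 2187
Level 8: 729
Level 9: 243
Level 10: 81
Level 11: 27
Level 12: 9
Level 13: 3
Level 14: 1

The root is level 0 and the size-1 base case is level 14 (the tree spans levels 0 through 14, i.e. 15 levels counting the root), so the depth is the number of divisions: log_3(4782969) = 14

The recursion tree depth is log_3(4782969) = 14. At each level, the problem size is divided by 3, so it takes 14 divisions to reduce to a base case of size 1. The algorithm makes 1 recursive call at each level.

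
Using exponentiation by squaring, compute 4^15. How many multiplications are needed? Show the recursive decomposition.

Computing 4^15 by squaring (build up from 4^1; each line after the first costs one multiplication):

4^1 = 4
4^2 = (4^1)^2 = 4^2 = 16
4^3 = 4 * 4^2 = 4 * 16 = 64
4^6 = (4^3)^2 = 64^2 = 4096
4^7 = 4 * 4^6 = 4 * 4096 = 16384
4^14 = (4^7)^2 = 16384^2 = 268435456
4^15 = 4 * 4^14 = 4 * 268435456 = 1073741824

Result: 1073741824
Multiplications needed: 6 (6 lines after 4^1)

4^15 = 1073741824. Using exponentiation by squaring, this requires 6 multiplications. The key idea: if the exponent is even, square the half-power; if odd, multiply by the base once.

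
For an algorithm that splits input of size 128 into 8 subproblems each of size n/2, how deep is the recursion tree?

For divide and conquer with division factor 2:

Problem sizes at each level:
Level 0: 128
Level 1: 64
Level 2: 32
Level 3: 16
Level 4: 8
Level 5: 4
Level 6: 2
Level 7: 1

The root is level 0 and the size-1 base case is level 7 (the tree spans levels 0 through 7, i.e. 8 levels counting the root), so the depth is the number of divisions: log_2(128) = 7

The recursion tree depth is log_2(128) = 7. At each level, the problem size is divided by 2, so it takes 7 divisions to reduce to a base case of size 1. The algorithm makes 8 recursive calls at each level.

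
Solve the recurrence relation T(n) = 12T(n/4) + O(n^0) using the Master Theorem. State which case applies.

Master Theorem for T(n) = 12T(n/4) + O(n^0):

a = 12, b = 4, c = 0
log_b(a) = log_4(12) = 1.7925

Case 1: c = 0 < log_4(12) = 1.7925
T(n) = O(n^(log_4 12))

For T(n) = 12T(n/4) + O(n^0): log_4(12) = 1.7925. This is Case 1 of the Master Theorem (c < log_b(a), work dominated by leaves), giving O(n^(log_4 12)).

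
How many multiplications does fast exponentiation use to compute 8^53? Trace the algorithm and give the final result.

Computing 8^53 by squaring (build up from 8^1; each line after the first costs one multiplication):

8^1 = 8
8^2 = (8^1)^2 = 8^2 = 64
8^3 = 8 * 8^2 = 8 * 64 = 512
8^6 = (8^3)^2 = 512^2 = 262144
8^12 = (8^6)^2 = 262144^2 = 68719476736
8^13 = 8 * 8^12 = 8 * 68719476736 = 549755813888
8^26 = (8^13)^2 = 549755813888^2 = 302231454903657293676544
8^52 = (8^26)^2 = 302231454903657293676544^2 = 91343852333181432387730302044767688728495783936
8^53 = 8 * 8^52 = 8 * 91343852333181432387730302044767688728495783936 = 730750818665451459101842416358141509827966271488

Result: 730750818665451459101842416358141509827966271488
Multiplications needed: 8 (8 lines after 8^1)

8^53 = 730750818665451459101842416358141509827966271488. Using exponentiation by squaring, this requires 8 multiplications. The key idea: if the exponent is even, square the half-power; if odd, multiply by the base once.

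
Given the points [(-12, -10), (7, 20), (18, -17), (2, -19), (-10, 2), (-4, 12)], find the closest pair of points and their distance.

Computing all pairwise distances among 6 points:

d((-12, -10), (7, 20)) = 35.5106
d((-12, -10), (18, -17)) = 30.8058
d((-12, -10), (2, -19)) = 16.6433
d((-12, -10), (-10, 2)) = 12.1655
d((-12, -10), (-4, 12)) = 23.4094
d((7, 20), (18, -17)) = 38.6005
d((7, 20), (2, -19)) = 39.3192
d((7, 20), (-10, 2)) = 24.7588
d((7, 20), (-4, 12)) = 13.6015
d((18, -17), (2, -19)) = 16.1245
d((18, -17), (-10, 2)) = 33.8378
d((18, -17), (-4, 12)) = 36.4005
d((2, -19), (-10, 2)) = 24.1868
d((2, -19), (-4, 12)) = 31.5753
d((-10, 2), (-4, 12)) = 11.6619 <-- minimum

Closest pair: (-10, 2) and (-4, 12) with distance 11.6619

The closest pair is (-10, 2) and (-4, 12) with Euclidean distance 11.6619. For 6 points, brute-force pairwise comparison is shown above. For large n, the divide-and-conquer algorithm (sort by x, recurse on halves, check the dividing strip) achieves O(n log n).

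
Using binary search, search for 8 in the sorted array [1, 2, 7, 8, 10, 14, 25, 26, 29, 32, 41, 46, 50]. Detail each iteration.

Binary search for 8 in [1, 2, 7, 8, 10, 14, 25, 26, 29, 32, 41, 46, 50]:

lo=0, hi=12, mid=6, arr[mid]=25 -> 25 > 8, search left half
lo=0, hi=5, mid=2, arr[mid]=7 -> 7 < 8, search right half
lo=3, hi=5, mid=4, arr[mid]=10 -> 10 > 8, search left half
lo=3, hi=3, mid=3, arr[mid]=8 -> Found target at index 3!

Binary search finds 8 at index 3 after 4 comparisons. The search repeatedly halves the search space by comparing with the middle element.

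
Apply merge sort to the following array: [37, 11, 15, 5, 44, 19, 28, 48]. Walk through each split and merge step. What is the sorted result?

Merge sort trace:

Split: [37, 11, 15, 5, 44, 19, 28, 48] -> [37, 11, 15, 5] and [44, 19, 28, 48]
  Split: [37, 11, 15, 5] -> [37, 11] and [15, 5]
    Split: [37, 11] -> [37] and [11]
    Merge: [37] + [11] -> [11, 37]
    Split: [15, 5] -> [15] and [5]
    Merge: [15] + [5] -> [5, 15]
  Merge: [11, 37] + [5, 15] -> [5, 11, 15, 37]
  Split: [44, 19, 28, 48] -> [44, 19] and [28, 48]
    Split: [44, 19] -> [44] and [19]
    Merge: [44] + [19] -> [19, 44]
    Split: [28, 48] -> [28] and [48]
    Merge: [28] + [48] -> [28, 48]
  Merge: [19, 44] + [28, 48] -> [19, 28, 44, 48]
Merge: [5, 11, 15, 37] + [19, 28, 44, 48] -> [5, 11, 15, 19, 28, 37, 44, 48]

Final sorted array: [5, 11, 15, 19, 28, 37, 44, 48]

The merge sort proceeds by recursively splitting the array and merging sorted halves.
After all merges, the sorted array is [5, 11, 15, 19, 28, 37, 44, 48].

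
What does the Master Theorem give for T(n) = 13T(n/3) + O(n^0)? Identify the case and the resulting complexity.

Master Theorem for T(n) = 13T(n/3) + O(n^0):

a = 13, b = 3, c = 0
log_b(a) = log_3(13) = 2.3347

Case 1: c = 0 < log_3(13) = 2.3347
T(n) = O(n^(log_3 13))

For T(n) = 13T(n/3) + O(n^0): log_3(13) = 2.3347. This is Case 1 of the Master Theorem (c < log_b(a), work dominated by leaves), giving O(n^(log_3 13)).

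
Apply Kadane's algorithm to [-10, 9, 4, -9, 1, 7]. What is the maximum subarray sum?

Using Kadane's algorithm on [-10, 9, 4, -9, 1, 7]:

Scanning through the array:
Position 1 (value 9): max_ending_here = 9, max_so_far = 9
Position 2 (value 4): max_ending_here = 13, max_so_far = 13
Position 3 (value -9): max_ending_here = 4, max_so_far = 13
Position 4 (value 1): max_ending_here = 5, max_so_far = 13
Position 5 (value 7): max_ending_here = 12, max_so_far = 13

Maximum subarray: [9, 4]
Maximum sum: 13

The maximum subarray is [9, 4] with sum 13. This subarray runs from index 1 to index 2.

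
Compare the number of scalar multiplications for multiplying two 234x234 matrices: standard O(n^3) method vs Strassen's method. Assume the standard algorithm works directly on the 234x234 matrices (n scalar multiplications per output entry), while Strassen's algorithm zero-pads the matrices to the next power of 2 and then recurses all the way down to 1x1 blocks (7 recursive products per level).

Matrix multiplication for 234x234 matrices:

Strassen's algorithm requires power-of-2 dimensions. Pad 234x234 to 256x256 (next power of 2).

Standard algorithm: 234^3 = 12812904 multiplications
Strassen's algorithm: 7^(log2(256)) = 7^8 = 5764801 multiplications
Savings: 12812904 - 5764801 = 7048103 multiplications

Standard: 12812904 multiplications (234^3). Strassen: 5764801 multiplications (7^8, after padding to 256x256). Strassen reduces 8 recursive multiplications to 7 at each level.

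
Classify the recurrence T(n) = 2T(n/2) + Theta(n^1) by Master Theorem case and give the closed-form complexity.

Master Theorem for T(n) = 2T(n/2) + O(n^1):

a = 2, b = 2, c = 1
log_b(a) = log_2(2) = 1.0000

Case 2: c = 1 = log_2(2) = 1.0000
T(n) = O(n^1 log n) = O(n log n)

For T(n) = 2T(n/2) + O(n^1): log_2(2) = 1.0000. This is Case 2 of the Master Theorem (c = log_b(a), equal work at all levels), giving O(n log n).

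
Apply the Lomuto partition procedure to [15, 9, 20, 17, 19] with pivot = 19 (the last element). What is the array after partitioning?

Lomuto partition with pivot = 19:

Initial array: [15, 9, 20, 17, 19]

arr[0]=15 <= 19: swap with position 0, array becomes [15, 9, 20, 17, 19]
arr[1]=9 <= 19: swap with position 1, array becomes [15, 9, 20, 17, 19]
arr[2]=20 > 19: no swap
arr[3]=17 <= 19: swap with position 2, array becomes [15, 9, 17, 20, 19]

Place pivot at position 3: [15, 9, 17, 19, 20]
Pivot position: 3

After partitioning with pivot 19, the array becomes [15, 9, 17, 19, 20]. The pivot is placed at index 3. All elements to the left of the pivot are <= 19, and all elements to the right are > 19.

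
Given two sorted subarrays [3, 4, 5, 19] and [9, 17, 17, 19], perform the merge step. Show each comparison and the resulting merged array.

Merging process:

Compare 3 vs 9: take 3 from left. Merged: [3]
Compare 4 vs 9: take 4 from left. Merged: [3, 4]
Compare 5 vs 9: take 5 from left. Merged: [3, 4, 5]
Compare 19 vs 9: take 9 from right. Merged: [3, 4, 5, 9]
Compare 19 vs 17: take 17 from right. Merged: [3, 4, 5, 9, 17]
Compare 19 vs 17: take 17 from right. Merged: [3, 4, 5, 9, 17, 17]
Compare 19 vs 19: take 19 from left. Merged: [3, 4, 5, 9, 17, 17, 19]
Append remaining from right: [19]. Merged: [3, 4, 5, 9, 17, 17, 19, 19]

Final merged array: [3, 4, 5, 9, 17, 17, 19, 19]
Total comparisons: 7

The merged array is [3, 4, 5, 9, 17, 17, 19, 19], requiring 7 comparisons. The merge step runs in O(n) time where n is the total number of elements.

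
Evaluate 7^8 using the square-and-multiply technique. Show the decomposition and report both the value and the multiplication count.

Computing 7^8 by squaring (build up from 7^1; each line after the first costs one multiplication):

7^1 = 7
7^2 = (7^1)^2 = 7^2 = 49
7^4 = (7^2)^2 = 49^2 = 2401
7^8 = (7^4)^2 = 2401^2 = 5764801

Result: 5764801
Multiplications needed: 3 (3 lines after 7^1)

7^8 = 5764801. Using exponentiation by squaring, this requires 3 multiplications. The key idea: if the exponent is even, square the half-power; if odd, multiply by the base once.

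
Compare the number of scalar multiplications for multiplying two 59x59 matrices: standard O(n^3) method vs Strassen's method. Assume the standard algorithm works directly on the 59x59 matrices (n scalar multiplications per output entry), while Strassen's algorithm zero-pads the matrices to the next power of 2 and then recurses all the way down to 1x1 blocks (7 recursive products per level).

Matrix multiplication for 59x59 matrices:

Strassen's algorithm requires power-of-2 dimensions. Pad 59x59 to 64x64 (next power of 2).

Standard algorithm: 59^3 = 205379 multiplications
Strassen's algorithm: 7^(log2(64)) = 7^6 = 117649 multiplications
Savings: 205379 - 117649 = 87730 multiplications

Standard: 205379 multiplications (59^3). Strassen: 117649 multiplications (7^6, after padding to 64x64). Strassen reduces 8 recursive multiplications to 7 at each level.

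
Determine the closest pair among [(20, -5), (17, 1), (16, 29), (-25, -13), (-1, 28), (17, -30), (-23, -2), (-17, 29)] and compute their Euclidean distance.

Computing all pairwise distances among 8 points:

d((20, -5), (17, 1)) = 6.7082 <-- minimum
d((20, -5), (16, 29)) = 34.2345
d((20, -5), (-25, -13)) = 45.7056
d((20, -5), (-1, 28)) = 39.1152
d((20, -5), (17, -30)) = 25.1794
d((20, -5), (-23, -2)) = 43.1045
d((20, -5), (-17, 29)) = 50.2494
d((17, 1), (16, 29)) = 28.0179
d((17, 1), (-25, -13)) = 44.2719
d((17, 1), (-1, 28)) = 32.45
d((17, 1), (17, -30)) = 31.0
d((17, 1), (-23, -2)) = 40.1123
d((17, 1), (-17, 29)) = 44.0454
d((16, 29), (-25, -13)) = 58.6941
d((16, 29), (-1, 28)) = 17.0294
d((16, 29), (17, -30)) = 59.0085
d((16, 29), (-23, -2)) = 49.8197
d((16, 29), (-17, 29)) = 33.0
d((-25, -13), (-1, 28)) = 47.5079
d((-25, -13), (17, -30)) = 45.31
d((-25, -13), (-23, -2)) = 11.1803
d((-25, -13), (-17, 29)) = 42.7551
d((-1, 28), (17, -30)) = 60.7289
d((-1, 28), (-23, -2)) = 37.2022
d((-1, 28), (-17, 29)) = 16.0312
d((17, -30), (-23, -2)) = 48.8262
d((17, -30), (-17, 29)) = 68.0955
d((-23, -2), (-17, 29)) = 31.5753

Closest pair: (20, -5) and (17, 1) with distance 6.7082

The closest pair is (20, -5) and (17, 1) with Euclidean distance 6.7082. For 8 points, brute-force pairwise comparison is shown above. For large n, the divide-and-conquer algorithm (sort by x, recurse on halves, check the dividing strip) achieves O(n log n).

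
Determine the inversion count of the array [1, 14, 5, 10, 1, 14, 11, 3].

Finding inversions in [1, 14, 5, 10, 1, 14, 11, 3]:

(1, 2): arr[1]=14 > arr[2]=5
(1, 3): arr[1]=14 > arr[3]=10
(1, 4): arr[1]=14 > arr[4]=1
(1, 6): arr[1]=14 > arr[6]=11
(1, 7): arr[1]=14 > arr[7]=3
(2, 4): arr[2]=5 > arr[4]=1
(2, 7): arr[2]=5 > arr[7]=3
(3, 4): arr[3]=10 > arr[4]=1
(3, 7): arr[3]=10 > arr[7]=3
(5, 6): arr[5]=14 > arr[6]=11
(5, 7): arr[5]=14 > arr[7]=3
(6, 7): arr[6]=11 > arr[7]=3

Total inversions: 12

The array has 12 inversion(s): (1,2), (1,3), (1,4), (1,6), (1,7), (2,4), (2,7), (3,4), (3,7), (5,6), (5,7), (6,7). Each pair (i,j) satisfies i < j and arr[i] > arr[j].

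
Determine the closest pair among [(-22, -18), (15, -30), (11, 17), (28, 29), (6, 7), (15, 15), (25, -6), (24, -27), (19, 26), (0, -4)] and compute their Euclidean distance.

Computing all pairwise distances among 10 points:

d((-22, -18), (15, -30)) = 38.8973
d((-22, -18), (11, 17)) = 48.1041
d((-22, -18), (28, 29)) = 68.6222
d((-22, -18), (6, 7)) = 37.5366
d((-22, -18), (15, 15)) = 49.5782
d((-22, -18), (25, -6)) = 48.5077
d((-22, -18), (24, -27)) = 46.8722
d((-22, -18), (19, 26)) = 60.1415
d((-22, -18), (0, -4)) = 26.0768
d((15, -30), (11, 17)) = 47.1699
d((15, -30), (28, 29)) = 60.4152
d((15, -30), (6, 7)) = 38.0789
d((15, -30), (15, 15)) = 45.0
d((15, -30), (25, -6)) = 26.0
d((15, -30), (24, -27)) = 9.4868
d((15, -30), (19, 26)) = 56.1427
d((15, -30), (0, -4)) = 30.0167
d((11, 17), (28, 29)) = 20.8087
d((11, 17), (6, 7)) = 11.1803
d((11, 17), (15, 15)) = 4.4721 <-- minimum
d((11, 17), (25, -6)) = 26.9258
d((11, 17), (24, -27)) = 45.8803
d((11, 17), (19, 26)) = 12.0416
d((11, 17), (0, -4)) = 23.7065
d((28, 29), (6, 7)) = 31.1127
d((28, 29), (15, 15)) = 19.105
d((28, 29), (25, -6)) = 35.1283
d((28, 29), (24, -27)) = 56.1427
d((28, 29), (19, 26)) = 9.4868
d((28, 29), (0, -4)) = 43.2782
d((6, 7), (15, 15)) = 12.0416
d((6, 7), (25, -6)) = 23.0217
d((6, 7), (24, -27)) = 38.4708
d((6, 7), (19, 26)) = 23.0217
d((6, 7), (0, -4)) = 12.53
d((15, 15), (25, -6)) = 23.2594
d((15, 15), (24, -27)) = 42.9535
d((15, 15), (19, 26)) = 11.7047
d((15, 15), (0, -4)) = 24.2074
d((25, -6), (24, -27)) = 21.0238
d((25, -6), (19, 26)) = 32.5576
d((25, -6), (0, -4)) = 25.0799
d((24, -27), (19, 26)) = 53.2353
d((24, -27), (0, -4)) = 33.2415
d((19, 26), (0, -4)) = 35.5106

Closest pair: (11, 17) and (15, 15) with distance 4.4721

The closest pair is (11, 17) and (15, 15) with Euclidean distance 4.4721. For 10 points, brute-force pairwise comparison is shown above. For large n, the divide-and-conquer algorithm (sort by x, recurse on halves, check the dividing strip) achieves O(n log n).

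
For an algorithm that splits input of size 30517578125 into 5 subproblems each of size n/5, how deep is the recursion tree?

For divide and conquer with division factor 5:

Problem sizes at each level:
Level 0: 30517578125
Level 1: 6103515625
Level 2: 1220703125
Level 3: 244140625
Level 4: 48828125
Level 5: 9765625
Level 6: 1953125
Level 7: 390625
Level 8: 78125
Level 9: 15625
Level 10: 3125
Level 11: 625
Level 12: 125
Level 13: 25
Level 14: 5
Level 15: 1

The root is level 0 and the size-1 base case is level 15 (the tree spans levels 0 through 15, i.e. 16 levels counting the root), so the depth is the number of divisions: log_5(30517578125) = 15

The recursion tree depth is log_5(30517578125) = 15. At each level, the problem size is divided by 5, so it takes 15 divisions to reduce to a base case of size 1. The algorithm makes 5 recursive calls at each level.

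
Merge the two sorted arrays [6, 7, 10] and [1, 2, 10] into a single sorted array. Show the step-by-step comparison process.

Merging process:

Compare 6 vs 1: take 1 from right. Merged: [1]
Compare 6 vs 2: take 2 from right. Merged: [1, 2]
Compare 6 vs 10: take 6 from left. Merged: [1, 2, 6]
Compare 7 vs 10: take 7 from left. Merged: [1, 2, 6, 7]
Compare 10 vs 10: take 10 from left. Merged: [1, 2, 6, 7, 10]
Append remaining from right: [10]. Merged: [1, 2, 6, 7, 10, 10]

Final merged array: [1, 2, 6, 7, 10, 10]
Total comparisons: 5

The merged array is [1, 2, 6, 7, 10, 10], requiring 5 comparisons. The merge step runs in O(n) time where n is the total number of elements.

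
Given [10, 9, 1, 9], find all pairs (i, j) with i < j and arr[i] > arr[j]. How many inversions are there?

Finding inversions in [10, 9, 1, 9]:

(0, 1): arr[0]=10 > arr[1]=9
(0, 2): arr[0]=10 > arr[2]=1
(0, 3): arr[0]=10 > arr[3]=9
(1, 2): arr[1]=9 > arr[2]=1

Total inversions: 4

The array has 4 inversion(s): (0,1), (0,2), (0,3), (1,2). Each pair (i,j) satisfies i < j and arr[i] > arr[j].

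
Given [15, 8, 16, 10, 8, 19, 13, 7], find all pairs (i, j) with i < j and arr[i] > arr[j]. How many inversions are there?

Finding inversions in [15, 8, 16, 10, 8, 19, 13, 7]:

(0, 1): arr[0]=15 > arr[1]=8
(0, 3): arr[0]=15 > arr[3]=10
(0, 4): arr[0]=15 > arr[4]=8
(0, 6): arr[0]=15 > arr[6]=13
(0, 7): arr[0]=15 > arr[7]=7
(1, 7): arr[1]=8 > arr[7]=7
(2, 3): arr[2]=16 > arr[3]=10
(2, 4): arr[2]=16 > arr[4]=8
(2, 6): arr[2]=16 > arr[6]=13
(2, 7): arr[2]=16 > arr[7]=7
(3, 4): arr[3]=10 > arr[4]=8
(3, 7): arr[3]=10 > arr[7]=7
(4, 7): arr[4]=8 > arr[7]=7
(5, 6): arr[5]=19 > arr[6]=13
(5, 7): arr[5]=19 > arr[7]=7
(6, 7): arr[6]=13 > arr[7]=7

Total inversions: 16

The array has 16 inversion(s): (0,1), (0,3), (0,4), (0,6), (0,7), (1,7), (2,3), (2,4), (2,6), (2,7), (3,4), (3,7), (4,7), (5,6), (5,7), (6,7). Each pair (i,j) satisfies i < j and arr[i] > arr[j].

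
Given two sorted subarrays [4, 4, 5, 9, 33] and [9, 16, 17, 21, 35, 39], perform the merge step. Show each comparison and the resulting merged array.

Merging process:

Compare 4 vs 9: take 4 from left. Merged: [4]
Compare 4 vs 9: take 4 from left. Merged: [4, 4]
Compare 5 vs 9: take 5 from left. Merged: [4, 4, 5]
Compare 9 vs 9: take 9 from left. Merged: [4, 4, 5, 9]
Compare 33 vs 9: take 9 from right. Merged: [4, 4, 5, 9, 9]
Compare 33 vs 16: take 16 from right. Merged: [4, 4, 5, 9, 9, 16]
Compare 33 vs 17: take 17 from right. Merged: [4, 4, 5, 9, 9, 16, 17]
Compare 33 vs 21: take 21 from right. Merged: [4, 4, 5, 9, 9, 16, 17, 21]
Compare 33 vs 35: take 33 from left. Merged: [4, 4, 5, 9, 9, 16, 17, 21, 33]
Append remaining from right: [35, 39]. Merged: [4, 4, 5, 9, 9, 16, 17, 21, 33, 35, 39]

Final merged array: [4, 4, 5, 9, 9, 16, 17, 21, 33, 35, 39]
Total comparisons: 9

The merged array is [4, 4, 5, 9, 9, 16, 17, 21, 33, 35, 39], requiring 9 comparisons. The merge step runs in O(n) time where n is the total number of elements.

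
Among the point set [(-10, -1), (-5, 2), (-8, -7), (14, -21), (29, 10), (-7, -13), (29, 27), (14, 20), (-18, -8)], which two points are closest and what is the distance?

Computing all pairwise distances among 9 points:

d((-10, -1), (-5, 2)) = 5.831 <-- minimum
d((-10, -1), (-8, -7)) = 6.3246
d((-10, -1), (14, -21)) = 31.241
d((-10, -1), (29, 10)) = 40.5216
d((-10, -1), (-7, -13)) = 12.3693
d((-10, -1), (29, 27)) = 48.0104
d((-10, -1), (14, 20)) = 31.8904
d((-10, -1), (-18, -8)) = 10.6301
d((-5, 2), (-8, -7)) = 9.4868
d((-5, 2), (14, -21)) = 29.8329
d((-5, 2), (29, 10)) = 34.9285
d((-5, 2), (-7, -13)) = 15.1327
d((-5, 2), (29, 27)) = 42.2019
d((-5, 2), (14, 20)) = 26.1725
d((-5, 2), (-18, -8)) = 16.4012
d((-8, -7), (14, -21)) = 26.0768
d((-8, -7), (29, 10)) = 40.7185
d((-8, -7), (-7, -13)) = 6.0828
d((-8, -7), (29, 27)) = 50.2494
d((-8, -7), (14, 20)) = 34.8281
d((-8, -7), (-18, -8)) = 10.0499
d((14, -21), (29, 10)) = 34.4384
d((14, -21), (-7, -13)) = 22.4722
d((14, -21), (29, 27)) = 50.2892
d((14, -21), (14, 20)) = 41.0
d((14, -21), (-18, -8)) = 34.5398
d((29, 10), (-7, -13)) = 42.72
d((29, 10), (29, 27)) = 17.0
d((29, 10), (14, 20)) = 18.0278
d((29, 10), (-18, -8)) = 50.3289
d((-7, -13), (29, 27)) = 53.8145
d((-7, -13), (14, 20)) = 39.1152
d((-7, -13), (-18, -8)) = 12.083
d((29, 27), (14, 20)) = 16.5529
d((29, 27), (-18, -8)) = 58.6003
d((14, 20), (-18, -8)) = 42.5206

Closest pair: (-10, -1) and (-5, 2) with distance 5.831

The closest pair is (-10, -1) and (-5, 2) with Euclidean distance 5.831. For 9 points, brute-force pairwise comparison is shown above. For large n, the divide-and-conquer algorithm (sort by x, recurse on halves, check the dividing strip) achieves O(n log n).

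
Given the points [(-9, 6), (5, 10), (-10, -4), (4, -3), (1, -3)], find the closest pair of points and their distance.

Computing all pairwise distances among 5 points:

d((-9, 6), (5, 10)) = 14.5602
d((-9, 6), (-10, -4)) = 10.0499
d((-9, 6), (4, -3)) = 15.8114
d((-9, 6), (1, -3)) = 13.4536
d((5, 10), (-10, -4)) = 20.5183
d((5, 10), (4, -3)) = 13.0384
d((5, 10), (1, -3)) = 13.6015
d((-10, -4), (4, -3)) = 14.0357
d((-10, -4), (1, -3)) = 11.0454
d((4, -3), (1, -3)) = 3.0 <-- minimum

Closest pair: (4, -3) and (1, -3) with distance 3.0

The closest pair is (4, -3) and (1, -3) with Euclidean distance 3.0. For 5 points, brute-force pairwise comparison is shown above. For large n, the divide-and-conquer algorithm (sort by x, recurse on halves, check the dividing strip) achieves O(n log n).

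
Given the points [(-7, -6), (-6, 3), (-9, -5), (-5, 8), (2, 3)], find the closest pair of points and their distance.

Computing all pairwise distances among 5 points:

d((-7, -6), (-6, 3)) = 9.0554
d((-7, -6), (-9, -5)) = 2.2361 <-- minimum
d((-7, -6), (-5, 8)) = 14.1421
d((-7, -6), (2, 3)) = 12.7279
d((-6, 3), (-9, -5)) = 8.544
d((-6, 3), (-5, 8)) = 5.099
d((-6, 3), (2, 3)) = 8.0
d((-9, -5), (-5, 8)) = 13.6015
d((-9, -5), (2, 3)) = 13.6015
d((-5, 8), (2, 3)) = 8.6023

Closest pair: (-7, -6) and (-9, -5) with distance 2.2361

The closest pair is (-7, -6) and (-9, -5) with Euclidean distance 2.2361. For 5 points, brute-force pairwise comparison is shown above. For large n, the divide-and-conquer algorithm (sort by x, recurse on halves, check the dividing strip) achieves O(n log n).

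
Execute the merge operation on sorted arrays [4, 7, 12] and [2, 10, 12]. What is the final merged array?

Merging process:

Compare 4 vs 2: take 2 from right. Merged: [2]
Compare 4 vs 10: take 4 from left. Merged: [2, 4]
Compare 7 vs 10: take 7 from left. Merged: [2, 4, 7]
Compare 12 vs 10: take 10 from right. Merged: [2, 4, 7, 10]
Compare 12 vs 12: take 12 from left. Merged: [2, 4, 7, 10, 12]
Append remaining from right: [12]. Merged: [2, 4, 7, 10, 12, 12]

Final merged array: [2, 4, 7, 10, 12, 12]
Total comparisons: 5

The merged array is [2, 4, 7, 10, 12, 12], requiring 5 comparisons. The merge step runs in O(n) time where n is the total number of elements.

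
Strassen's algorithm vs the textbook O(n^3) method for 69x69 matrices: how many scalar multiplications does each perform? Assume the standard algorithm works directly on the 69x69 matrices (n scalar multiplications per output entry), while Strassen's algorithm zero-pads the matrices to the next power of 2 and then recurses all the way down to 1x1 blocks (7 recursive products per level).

Matrix multiplication for 69x69 matrices:

Strassen's algorithm requires power-of-2 dimensions. Pad 69x69 to 128x128 (next power of 2).

Standard algorithm: 69^3 = 328509 multiplications
Strassen's algorithm: 7^(log2(128)) = 7^7 = 823543 multiplications
Difference: 328509 - 823543 = -495034 (Strassen uses MORE here due to padding overhead — for small or just-over-power-of-2 n, padding can outweigh the per-level savings)

Standard: 328509 multiplications (69^3). Strassen: 823543 multiplications (7^7, after padding to 128x128). Strassen reduces 8 recursive multiplications to 7 at each level.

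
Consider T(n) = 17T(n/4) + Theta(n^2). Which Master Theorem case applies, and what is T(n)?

Master Theorem for T(n) = 17T(n/4) + O(n^2):

a = 17, b = 4, c = 2
log_b(a) = log_4(17) = 2.0437

Case 1: c = 2 < log_4(17) = 2.0437
T(n) = O(n^(log_4 17))

For T(n) = 17T(n/4) + O(n^2): log_4(17) = 2.0437. This is Case 1 of the Master Theorem (c < log_b(a), work dominated by leaves), giving O(n^(log_4 17)).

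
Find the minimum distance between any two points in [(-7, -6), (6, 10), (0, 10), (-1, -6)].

Computing all pairwise distances among 4 points:

d((-7, -6), (6, 10)) = 20.6155
d((-7, -6), (0, 10)) = 17.4642
d((-7, -6), (-1, -6)) = 6.0 <-- minimum
d((6, 10), (0, 10)) = 6.0 <-- minimum
d((6, 10), (-1, -6)) = 17.4642
d((0, 10), (-1, -6)) = 16.0312

Minimum distance: 6.0 (tie among 2 pairs: (-7, -6) and (-1, -6); (6, 10) and (0, 10))

The minimum Euclidean distance is 6.0. There is a tie: 2 pairs achieve this minimum — (-7, -6) and (-1, -6); (6, 10) and (0, 10). Any of these is a valid closest pair. For 4 points, brute-force pairwise comparison is shown above. For large n, the divide-and-conquer algorithm (sort by x, recurse on halves, check the dividing strip) achieves O(n log n).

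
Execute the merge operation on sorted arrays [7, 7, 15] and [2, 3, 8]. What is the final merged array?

Merging process:

Compare 7 vs 2: take 2 from right. Merged: [2]
Compare 7 vs 3: take 3 from right. Merged: [2, 3]
Compare 7 vs 8: take 7 from left. Merged: [2, 3, 7]
Compare 7 vs 8: take 7 from left. Merged: [2, 3, 7, 7]
Compare 15 vs 8: take 8 from right. Merged: [2, 3, 7, 7, 8]
Append remaining from left: [15]. Merged: [2, 3, 7, 7, 8, 15]

Final merged array: [2, 3, 7, 7, 8, 15]
Total comparisons: 5

The merged array is [2, 3, 7, 7, 8, 15], requiring 5 comparisons. The merge step runs in O(n) time where n is the total number of elements.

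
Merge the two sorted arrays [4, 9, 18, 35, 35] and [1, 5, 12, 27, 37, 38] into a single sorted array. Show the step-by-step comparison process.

Merging process:

Compare 4 vs 1: take 1 from right. Merged: [1]
Compare 4 vs 5: take 4 from left. Merged: [1, 4]
Compare 9 vs 5: take 5 from right. Merged: [1, 4, 5]
Compare 9 vs 12: take 9 from left. Merged: [1, 4, 5, 9]
Compare 18 vs 12: take 12 from right. Merged: [1, 4, 5, 9, 12]
Compare 18 vs 27: take 18 from left. Merged: [1, 4, 5, 9, 12, 18]
Compare 35 vs 27: take 27 from right. Merged: [1, 4, 5, 9, 12, 18, 27]
Compare 35 vs 37: take 35 from left. Merged: [1, 4, 5, 9, 12, 18, 27, 35]
Compare 35 vs 37: take 35 from left. Merged: [1, 4, 5, 9, 12, 18, 27, 35, 35]
Append remaining from right: [37, 38]. Merged: [1, 4, 5, 9, 12, 18, 27, 35, 35, 37, 38]

Final merged array: [1, 4, 5, 9, 12, 18, 27, 35, 35, 37, 38]
Total comparisons: 9

The merged array is [1, 4, 5, 9, 12, 18, 27, 35, 35, 37, 38], requiring 9 comparisons. The merge step runs in O(n) time where n is the total number of elements.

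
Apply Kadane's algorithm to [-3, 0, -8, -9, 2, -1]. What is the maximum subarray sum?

Using Kadane's algorithm on [-3, 0, -8, -9, 2, -1]:

Scanning through the array:
Position 1 (value 0): max_ending_here = 0, max_so_far = 0
Position 2 (value -8): max_ending_here = -8, max_so_far = 0
Position 3 (value -9): max_ending_here = -9, max_so_far = 0
Position 4 (value 2): max_ending_here = 2, max_so_far = 2
Position 5 (value -1): max_ending_here = 1, max_so_far = 2

Maximum subarray: [2]
Maximum sum: 2

The maximum subarray is [2] with sum 2. This subarray runs from index 4 to index 4.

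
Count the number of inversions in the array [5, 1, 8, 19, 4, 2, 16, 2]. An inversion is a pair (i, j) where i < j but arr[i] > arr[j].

Finding inversions in [5, 1, 8, 19, 4, 2, 16, 2]:

(0, 1): arr[0]=5 > arr[1]=1
(0, 4): arr[0]=5 > arr[4]=4
(0, 5): arr[0]=5 > arr[5]=2
(0, 7): arr[0]=5 > arr[7]=2
(2, 4): arr[2]=8 > arr[4]=4
(2, 5): arr[2]=8 > arr[5]=2
(2, 7): arr[2]=8 > arr[7]=2
(3, 4): arr[3]=19 > arr[4]=4
(3, 5): arr[3]=19 > arr[5]=2
(3, 6): arr[3]=19 > arr[6]=16
(3, 7): arr[3]=19 > arr[7]=2
(4, 5): arr[4]=4 > arr[5]=2
(4, 7): arr[4]=4 > arr[7]=2
(6, 7): arr[6]=16 > arr[7]=2

Total inversions: 14

The array has 14 inversion(s): (0,1), (0,4), (0,5), (0,7), (2,4), (2,5), (2,7), (3,4), (3,5), (3,6), (3,7), (4,5), (4,7), (6,7). Each pair (i,j) satisfies i < j and arr[i] > arr[j].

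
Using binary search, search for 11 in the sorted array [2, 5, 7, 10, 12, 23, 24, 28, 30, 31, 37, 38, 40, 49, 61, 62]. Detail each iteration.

Binary search for 11 in [2, 5, 7, 10, 12, 23, 24, 28, 30, 31, 37, 38, 40, 49, 61, 62]:

lo=0, hi=15, mid=7, arr[mid]=28 -> 28 > 11, search left half
lo=0, hi=6, mid=3, arr[mid]=10 -> 10 < 11, search right half
lo=4, hi=6, mid=5, arr[mid]=23 -> 23 > 11, search left half
lo=4, hi=4, mid=4, arr[mid]=12 -> 12 > 11, search left half
lo=4 > hi=3, target 11 not found

Binary search determines that 11 is not in the array after 4 comparisons. The search space was exhausted without finding the target.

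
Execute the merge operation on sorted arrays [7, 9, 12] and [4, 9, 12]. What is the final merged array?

Merging process:

Compare 7 vs 4: take 4 from right. Merged: [4]
Compare 7 vs 9: take 7 from left. Merged: [4, 7]
Compare 9 vs 9: take 9 from left. Merged: [4, 7, 9]
Compare 12 vs 9: take 9 from right. Merged: [4, 7, 9, 9]
Compare 12 vs 12: take 12 from left. Merged: [4, 7, 9, 9, 12]
Append remaining from right: [12]. Merged: [4, 7, 9, 9, 12, 12]

Final merged array: [4, 7, 9, 9, 12, 12]
Total comparisons: 5

The merged array is [4, 7, 9, 9, 12, 12], requiring 5 comparisons. The merge step runs in O(n) time where n is the total number of elements.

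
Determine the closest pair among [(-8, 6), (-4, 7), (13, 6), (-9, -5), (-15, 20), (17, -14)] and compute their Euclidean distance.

Computing all pairwise distances among 6 points:

d((-8, 6), (-4, 7)) = 4.1231 <-- minimum
d((-8, 6), (13, 6)) = 21.0
d((-8, 6), (-9, -5)) = 11.0454
d((-8, 6), (-15, 20)) = 15.6525
d((-8, 6), (17, -14)) = 32.0156
d((-4, 7), (13, 6)) = 17.0294
d((-4, 7), (-9, -5)) = 13.0
d((-4, 7), (-15, 20)) = 17.0294
d((-4, 7), (17, -14)) = 29.6985
d((13, 6), (-9, -5)) = 24.5967
d((13, 6), (-15, 20)) = 31.305
d((13, 6), (17, -14)) = 20.3961
d((-9, -5), (-15, 20)) = 25.7099
d((-9, -5), (17, -14)) = 27.5136
d((-15, 20), (17, -14)) = 46.6905

Closest pair: (-8, 6) and (-4, 7) with distance 4.1231

The closest pair is (-8, 6) and (-4, 7) with Euclidean distance 4.1231. For 6 points, brute-force pairwise comparison is shown above. For large n, the divide-and-conquer algorithm (sort by x, recurse on halves, check the dividing strip) achieves O(n log n).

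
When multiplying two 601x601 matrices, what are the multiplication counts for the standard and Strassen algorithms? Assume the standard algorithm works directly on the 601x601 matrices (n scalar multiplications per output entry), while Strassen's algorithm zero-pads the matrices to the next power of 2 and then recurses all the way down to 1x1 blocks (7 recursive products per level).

Matrix multiplication for 601x601 matrices:

Strassen's algorithm requires power-of-2 dimensions. Pad 601x601 to 1024x1024 (next power of 2).

Standard algorithm: 601^3 = 217081801 multiplications
Strassen's algorithm: 7^(log2(1024)) = 7^10 = 282475249 multiplications
Difference: 217081801 - 282475249 = -65393448 (Strassen uses MORE here due to padding overhead — for small or just-over-power-of-2 n, padding can outweigh the per-level savings)

Standard: 217081801 multiplications (601^3). Strassen: 282475249 multiplications (7^10, after padding to 1024x1024). Strassen reduces 8 recursive multiplications to 7 at each level.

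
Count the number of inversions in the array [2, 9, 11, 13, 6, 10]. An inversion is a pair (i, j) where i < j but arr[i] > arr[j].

Finding inversions in [2, 9, 11, 13, 6, 10]:

(1, 4): arr[1]=9 > arr[4]=6
(2, 4): arr[2]=11 > arr[4]=6
(2, 5): arr[2]=11 > arr[5]=10
(3, 4): arr[3]=13 > arr[4]=6
(3, 5): arr[3]=13 > arr[5]=10

Total inversions: 5

The array has 5 inversion(s): (1,4), (2,4), (2,5), (3,4), (3,5). Each pair (i,j) satisfies i < j and arr[i] > arr[j].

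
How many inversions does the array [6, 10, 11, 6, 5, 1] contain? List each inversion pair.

Finding inversions in [6, 10, 11, 6, 5, 1]:

(0, 4): arr[0]=6 > arr[4]=5
(0, 5): arr[0]=6 > arr[5]=1
(1, 3): arr[1]=10 > arr[3]=6
(1, 4): arr[1]=10 > arr[4]=5
(1, 5): arr[1]=10 > arr[5]=1
(2, 3): arr[2]=11 > arr[3]=6
(2, 4): arr[2]=11 > arr[4]=5
(2, 5): arr[2]=11 > arr[5]=1
(3, 4): arr[3]=6 > arr[4]=5
(3, 5): arr[3]=6 > arr[5]=1
(4, 5): arr[4]=5 > arr[5]=1

Total inversions: 11

The array has 11 inversion(s): (0,4), (0,5), (1,3), (1,4), (1,5), (2,3), (2,4), (2,5), (3,4), (3,5), (4,5). Each pair (i,j) satisfies i < j and arr[i] > arr[j].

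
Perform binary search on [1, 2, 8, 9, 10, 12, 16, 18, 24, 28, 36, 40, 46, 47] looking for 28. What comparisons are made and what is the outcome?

Binary search for 28 in [1, 2, 8, 9, 10, 12, 16, 18, 24, 28, 36, 40, 46, 47]:

lo=0, hi=13, mid=6, arr[mid]=16 -> 16 < 28, search right half
lo=7, hi=13, mid=10, arr[mid]=36 -> 36 > 28, search left half
lo=7, hi=9, mid=8, arr[mid]=24 -> 24 < 28, search right half
lo=9, hi=9, mid=9, arr[mid]=28 -> Found target at index 9!

Binary search finds 28 at index 9 after 4 comparisons. The search repeatedly halves the search space by comparing with the middle element.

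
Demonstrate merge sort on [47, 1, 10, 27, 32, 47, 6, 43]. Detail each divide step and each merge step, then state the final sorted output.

Merge sort trace:

Split: [47, 1, 10, 27, 32, 47, 6, 43] -> [47, 1, 10, 27] and [32, 47, 6, 43]
  Split: [47, 1, 10, 27] -> [47, 1] and [10, 27]
    Split: [47, 1] -> [47] and [1]
    Merge: [47] + [1] -> [1, 47]
    Split: [10, 27] -> [10] and [27]
    Merge: [10] + [27] -> [10, 27]
  Merge: [1, 47] + [10, 27] -> [1, 10, 27, 47]
  Split: [32, 47, 6, 43] -> [32, 47] and [6, 43]
    Split: [32, 47] -> [32] and [47]
    Merge: [32] + [47] -> [32, 47]
    Split: [6, 43] -> [6] and [43]
    Merge: [6] + [43] -> [6, 43]
  Merge: [32, 47] + [6, 43] -> [6, 32, 43, 47]
Merge: [1, 10, 27, 47] + [6, 32, 43, 47] -> [1, 6, 10, 27, 32, 43, 47, 47]

Final sorted array: [1, 6, 10, 27, 32, 43, 47, 47]

The merge sort proceeds by recursively splitting the array and merging sorted halves.
After all merges, the sorted array is [1, 6, 10, 27, 32, 43, 47, 47].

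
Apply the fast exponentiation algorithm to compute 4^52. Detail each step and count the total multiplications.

Computing 4^52 by squaring (build up from 4^1; each line after the first costs one multiplication):

4^1 = 4
4^2 = (4^1)^2 = 4^2 = 16
4^3 = 4 * 4^2 = 4 * 16 = 64
4^6 = (4^3)^2 = 64^2 = 4096
4^12 = (4^6)^2 = 4096^2 = 16777216
4^13 = 4 * 4^12 = 4 * 16777216 = 67108864
4^26 = (4^13)^2 = 67108864^2 = 4503599627370496
4^52 = (4^26)^2 = 4503599627370496^2 = 20282409603651670423947251286016

Result: 20282409603651670423947251286016
Multiplications needed: 7 (7 lines after 4^1)

4^52 = 20282409603651670423947251286016. Using exponentiation by squaring, this requires 7 multiplications. The key idea: if the exponent is even, square the half-power; if odd, multiply by the base once.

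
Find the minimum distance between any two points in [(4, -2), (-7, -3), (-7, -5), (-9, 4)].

Computing all pairwise distances among 4 points:

d((4, -2), (-7, -3)) = 11.0454
d((4, -2), (-7, -5)) = 11.4018
d((4, -2), (-9, 4)) = 14.3178
d((-7, -3), (-7, -5)) = 2.0 <-- minimum
d((-7, -3), (-9, 4)) = 7.2801
d((-7, -5), (-9, 4)) = 9.2195

Closest pair: (-7, -3) and (-7, -5) with distance 2.0

The closest pair is (-7, -3) and (-7, -5) with Euclidean distance 2.0. For 4 points, brute-force pairwise comparison is shown above. For large n, the divide-and-conquer algorithm (sort by x, recurse on halves, check the dividing strip) achieves O(n log n).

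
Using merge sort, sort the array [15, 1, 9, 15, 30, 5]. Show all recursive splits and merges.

Merge sort trace:

Split: [15, 1, 9, 15, 30, 5] -> [15, 1, 9] and [15, 30, 5]
  Split: [15, 1, 9] -> [15] and [1, 9]
    Split: [1, 9] -> [1] and [9]
    Merge: [1] + [9] -> [1, 9]
  Merge: [15] + [1, 9] -> [1, 9, 15]
  Split: [15, 30, 5] -> [15] and [30, 5]
    Split: [30, 5] -> [30] and [5]
    Merge: [30] + [5] -> [5, 30]
  Merge: [15] + [5, 30] -> [5, 15, 30]
Merge: [1, 9, 15] + [5, 15, 30] -> [1, 5, 9, 15, 15, 30]

Final sorted array: [1, 5, 9, 15, 15, 30]

The merge sort proceeds by recursively splitting the array and merging sorted halves.
After all merges, the sorted array is [1, 5, 9, 15, 15, 30].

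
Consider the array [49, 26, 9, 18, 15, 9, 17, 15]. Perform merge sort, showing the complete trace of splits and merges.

Merge sort trace:

Split: [49, 26, 9, 18, 15, 9, 17, 15] -> [49, 26, 9, 18] and [15, 9, 17, 15]
  Split: [49, 26, 9, 18] -> [49, 26] and [9, 18]
    Split: [49, 26] -> [49] and [26]
    Merge: [49] + [26] -> [26, 49]
    Split: [9, 18] -> [9] and [18]
    Merge: [9] + [18] -> [9, 18]
  Merge: [26, 49] + [9, 18] -> [9, 18, 26, 49]
  Split: [15, 9, 17, 15] -> [15, 9] and [17, 15]
    Split: [15, 9] -> [15] and [9]
    Merge: [15] + [9] -> [9, 15]
    Split: [17, 15] -> [17] and [15]
    Merge: [17] + [15] -> [15, 17]
  Merge: [9, 15] + [15, 17] -> [9, 15, 15, 17]
Merge: [9, 18, 26, 49] + [9, 15, 15, 17] -> [9, 9, 15, 15, 17, 18, 26, 49]

Final sorted array: [9, 9, 15, 15, 17, 18, 26, 49]

The merge sort proceeds by recursively splitting the array and merging sorted halves.
After all merges, the sorted array is [9, 9, 15, 15, 17, 18, 26, 49].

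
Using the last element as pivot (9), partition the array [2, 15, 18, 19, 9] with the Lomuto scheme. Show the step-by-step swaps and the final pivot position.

Lomuto partition with pivot = 9:

Initial array: [2, 15, 18, 19, 9]

arr[0]=2 <= 9: swap with position 0, array becomes [2, 15, 18, 19, 9]
arr[1]=15 > 9: no swap
arr[2]=18 > 9: no swap
arr[3]=19 > 9: no swap

Place pivot at position 1: [2, 9, 18, 19, 15]
Pivot position: 1

After partitioning with pivot 9, the array becomes [2, 9, 18, 19, 15]. The pivot is placed at index 1. All elements to the left of the pivot are <= 9, and all elements to the right are > 9.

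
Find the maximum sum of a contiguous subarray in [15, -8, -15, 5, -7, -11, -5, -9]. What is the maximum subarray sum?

Using Kadane's algorithm on [15, -8, -15, 5, -7, -11, -5, -9]:

Scanning through the array:
Position 1 (value -8): max_ending_here = 7, max_so_far = 15
Position 2 (value -15): max_ending_here = -8, max_so_far = 15
Position 3 (value 5): max_ending_here = 5, max_so_far = 15
Position 4 (value -7): max_ending_here = -2, max_so_far = 15
Position 5 (value -11): max_ending_here = -11, max_so_far = 15
Position 6 (value -5): max_ending_here = -5, max_so_far = 15
Position 7 (value -9): max_ending_here = -9, max_so_far = 15

Maximum subarray: [15]
Maximum sum: 15

The maximum subarray is [15] with sum 15. This subarray runs from index 0 to index 0.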